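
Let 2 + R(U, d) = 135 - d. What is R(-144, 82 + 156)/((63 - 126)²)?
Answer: -5/189 ≈ -0.026455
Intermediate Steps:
R(U, d) = 133 - d (R(U, d) = -2 + (135 - d) = 133 - d)
R(-144, 82 + 156)/((63 - 126)²) = (133 - (82 + 156))/((63 - 126)²) = (133 - 1*238)/((-63)²) = (133 - 238)/3969 = -105*1/3969 = -5/189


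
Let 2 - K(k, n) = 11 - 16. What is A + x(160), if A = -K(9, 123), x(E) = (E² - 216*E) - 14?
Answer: -8981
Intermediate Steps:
x(E) = -14 + E² - 216*E
K(k, n) = 7 (K(k, n) = 2 - (11 - 16) = 2 - 1*(-5) = 2 + 5 = 7)
A = -7 (A = -1*7 = -7)
A + x(160) = -7 + (-14 + 160² - 216*160) = -7 + (-14 + 25600 - 34560) = -7 - 8974 = -8981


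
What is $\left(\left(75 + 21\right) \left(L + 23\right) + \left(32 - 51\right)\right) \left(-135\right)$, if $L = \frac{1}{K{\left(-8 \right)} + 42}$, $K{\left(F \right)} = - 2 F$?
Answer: $- \frac{8576415}{29} \approx -2.9574 \cdot 10^{5}$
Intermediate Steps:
$L = \frac{1}{58}$ ($L = \frac{1}{\left(-2\right) \left(-8\right) + 42} = \frac{1}{16 + 42} = \frac{1}{58} \approx 0.017241$)
$\left(\left(75 + 21\right) \left(L + 23\right) + \left(32 - 51\right)\right) \left(-135\right) = \left(\left(75 + 21\right) \left(\frac{1}{58} + 23\right) + \left(32 - 51\right)\right) \left(-135\right) = \left(96 \cdot \frac{1335}{58} + \left(32 - 51\right)\right) \left(-135\right) = \left(\frac{64080}{29} - 19\right) \left(-135\right) = \frac{63529}{29} \left(-135\right) = - \frac{8576415}{29}$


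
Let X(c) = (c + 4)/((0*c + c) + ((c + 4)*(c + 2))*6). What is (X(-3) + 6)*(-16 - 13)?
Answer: -1537/9 ≈ -170.78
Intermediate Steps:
X(c) = (4 + c)/(c + 6*(2 + c)*(4 + c)) (X(c) = (4 + c)/((0 + c) + ((4 + c)*(2 + c))*6) = (4 + c)/(c + ((2 + c)*(4 + c))*6) = (4 + c)/(c + 6*(2 + c)*(4 + c)))
(X(-3) + 6)*(-16 - 13) = ((4 - 3)/(48 + 6*(-3)² + 37*(-3)) + 6)*(-16 - 13) = (1/(48 + 6*9 - 111) + 6)*(-29) = (1/(48 + 54 - 111) + 6)*(-29) = (1/(-9) + 6)*(-29) = (-⅑*1 + 6)*(-29) = (-⅑ + 6)*(-29) = (53/9)*(-29) = -1537/9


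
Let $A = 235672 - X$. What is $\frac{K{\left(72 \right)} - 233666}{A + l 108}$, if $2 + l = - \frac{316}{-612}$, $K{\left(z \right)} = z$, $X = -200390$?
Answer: $- \frac{1985549}{3705165} \approx -0.53589$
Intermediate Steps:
$A = 436062$ ($A = 235672 - -200390 = 235672 + 200390 = 436062$)
$l = - \frac{227}{153}$ ($l = -2 - \frac{316}{-612} = -2 - - \frac{79}{153} = -2 + \frac{79}{153} = - \frac{227}{153} \approx -1.4837$)
$\frac{K{\left(72 \right)} - 233666}{A + l 108} = \frac{72 - 233666}{436062 - \frac{2724}{17}} = - \frac{233594}{436062 - \frac{2724}{17}} = - \frac{233594}{\frac{7410330}{17}} = \left(-233594\right) \frac{17}{7410330} = - \frac{1985549}{3705165}$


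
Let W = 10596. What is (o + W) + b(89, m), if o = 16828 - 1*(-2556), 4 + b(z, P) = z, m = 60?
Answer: 30065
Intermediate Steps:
b(z, P) = -4 + z
o = 19384 (o = 16828 + 2556 = 19384)
(o + W) + b(89, m) = (19384 + 10596) + (-4 + 89) = 29980 + 85 = 30065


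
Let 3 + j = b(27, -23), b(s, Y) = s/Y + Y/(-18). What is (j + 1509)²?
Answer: 388785919729/171396 ≈ 2.2683e+6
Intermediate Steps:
b(s, Y) = -Y/18 + s/Y (b(s, Y) = s/Y + Y*(-1/18) = s/Y - Y/18 = -Y/18 + s/Y)
j = -1199/414 (j = -3 + (-1/18*(-23) + 27/(-23)) = -3 + (23/18 + 27*(-1/23)) = -3 + (23/18 - 27/23) = -3 + 43/414 = -1199/414 ≈ -2.8961)
(j + 1509)² = (-1199/414 + 1509)² = (623527/414)² = 388785919729/171396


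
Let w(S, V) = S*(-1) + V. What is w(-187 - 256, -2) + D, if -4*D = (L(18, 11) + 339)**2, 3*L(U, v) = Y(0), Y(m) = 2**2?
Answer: -1026565/36 ≈ -28516.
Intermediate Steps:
Y(m) = 4
L(U, v) = 4/3 (L(U, v) = (1/3)*4 = 4/3)
w(S, V) = V - S (w(S, V) = -S + V = V - S)
D = -1042441/36 (D = -(4/3 + 339)**2/4 = -(1021/3)**2/4 = -1/4*1042441/9 = -1042441/36 ≈ -28957.)
w(-187 - 256, -2) + D = (-2 - (-187 - 256)) - 1042441/36 = (-2 - 1*(-443)) - 1042441/36 = (-2 + 443) - 1042441/36 = 441 - 1042441/36 = -1026565/36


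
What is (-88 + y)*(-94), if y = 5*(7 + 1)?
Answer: 4512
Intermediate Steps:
y = 40 (y = 5*8 = 40)
(-88 + y)*(-94) = (-88 + 40)*(-94) = -48*(-94) = 4512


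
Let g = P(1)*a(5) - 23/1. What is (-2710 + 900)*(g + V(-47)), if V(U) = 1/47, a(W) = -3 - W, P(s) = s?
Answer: 2635360/47 ≈ 56072.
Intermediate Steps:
V(U) = 1/47
g = -31 (g = 1*(-3 - 1*5) - 23/1 = 1*(-3 - 5) - 23*1 = 1*(-8) - 23 = -8 - 23 = -31)
(-2710 + 900)*(g + V(-47)) = (-2710 + 900)*(-31 + 1/47) = -1810*(-1456/47) = 2635360/47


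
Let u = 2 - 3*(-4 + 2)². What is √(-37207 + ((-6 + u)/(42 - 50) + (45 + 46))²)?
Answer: I*√28558 ≈ 168.99*I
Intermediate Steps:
u = -10 (u = 2 - 3*(-2)² = 2 - 3*4 = 2 - 12 = -10)
√(-37207 + ((-6 + u)/(42 - 50) + (45 + 46))²) = √(-37207 + ((-6 - 10)/(42 - 50) + (45 + 46))²) = √(-37207 + (-16/(-8) + 91)²) = √(-37207 + (-16*(-⅛) + 91)²) = √(-37207 + (2 + 91)²) = √(-37207 + 93²) = √(-37207 + 8649) = √(-28558) = I*√28558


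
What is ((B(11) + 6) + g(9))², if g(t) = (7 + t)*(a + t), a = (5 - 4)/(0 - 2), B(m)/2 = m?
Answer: 26896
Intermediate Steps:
B(m) = 2*m
a = -½ (a = 1/(-2) = 1*(-½) = -½ ≈ -0.50000)
g(t) = (7 + t)*(-½ + t)
((B(11) + 6) + g(9))² = ((2*11 + 6) + (-7/2 + 9² + (13/2)*9))² = ((22 + 6) + (-7/2 + 81 + 117/2))² = (28 + 136)² = 164² = 26896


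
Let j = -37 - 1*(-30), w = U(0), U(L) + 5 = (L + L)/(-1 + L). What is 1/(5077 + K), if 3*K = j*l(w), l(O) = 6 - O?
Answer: 3/15154 ≈ 0.00019797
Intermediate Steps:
U(L) = -5 + 2*L/(-1 + L) (U(L) = -5 + (L + L)/(-1 + L) = -5 + (2*L)/(-1 + L) = -5 + 2*L/(-1 + L))
w = -5 (w = (5 - 3*0)/(-1 + 0) = (5 + 0)/(-1) = -1*5 = -5)
j = -7 (j = -37 + 30 = -7)
K = -77/3 (K = (-7*(6 - 1*(-5)))/3 = (-7*(6 + 5))/3 = (-7*11)/3 = (⅓)*(-77) = -77/3 ≈ -25.667)
1/(5077 + K) = 1/(5077 - 77/3) = 1/(15154/3) = 3/15154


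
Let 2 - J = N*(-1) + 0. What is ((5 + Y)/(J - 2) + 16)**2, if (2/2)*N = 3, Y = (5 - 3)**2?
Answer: 361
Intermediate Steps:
Y = 4 (Y = 2**2 = 4)
N = 3
J = 5 (J = 2 - (3*(-1) + 0) = 2 - (-3 + 0) = 2 - 1*(-3) = 2 + 3 = 5)
((5 + Y)/(J - 2) + 16)**2 = ((5 + 4)/(5 - 2) + 16)**2 = (9/3 + 16)**2 = (9*(1/3) + 16)**2 = (3 + 16)**2 = 19**2 = 361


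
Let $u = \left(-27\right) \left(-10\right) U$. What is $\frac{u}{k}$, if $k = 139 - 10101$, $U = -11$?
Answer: $\frac{1485}{4981} \approx 0.29813$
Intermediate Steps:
$u = -2970$ ($u = \left(-27\right) \left(-10\right) \left(-11\right) = 270 \left(-11\right) = -2970$)
$k = -9962$ ($k = 139 - 10101 = -9962$)
$\frac{u}{k} = - \frac{2970}{-9962} = \left(-2970\right) \left(- \frac{1}{9962}\right) = \frac{1485}{4981}$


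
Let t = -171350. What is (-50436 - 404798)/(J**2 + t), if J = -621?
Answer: -455234/214291 ≈ -2.1244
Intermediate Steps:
(-50436 - 404798)/(J**2 + t) = (-50436 - 404798)/((-621)**2 - 171350) = -455234/(385641 - 171350) = -455234/214291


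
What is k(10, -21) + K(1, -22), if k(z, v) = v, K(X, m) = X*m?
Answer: -43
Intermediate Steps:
k(10, -21) + K(1, -22) = -21 + 1*(-22) = -21 - 22 = -43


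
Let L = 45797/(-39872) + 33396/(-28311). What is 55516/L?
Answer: -20889119905024/876041393 ≈ -23845.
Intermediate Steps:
L = -876041393/376272064 (L = 45797*(-1/39872) + 33396*(-1/28311) = -45797/39872 - 11132/9437 = -876041393/376272064 ≈ -2.3282)
55516/L = 55516/(-876041393/376272064) = 55516*(-376272064/876041393) = -20889119905024/876041393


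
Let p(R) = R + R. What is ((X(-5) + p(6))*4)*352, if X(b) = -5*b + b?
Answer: 45056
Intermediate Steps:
p(R) = 2*R
X(b) = -4*b
((X(-5) + p(6))*4)*352 = ((-4*(-5) + 2*6)*4)*352 = ((20 + 12)*4)*352 = (32*4)*352 = 128*352 = 45056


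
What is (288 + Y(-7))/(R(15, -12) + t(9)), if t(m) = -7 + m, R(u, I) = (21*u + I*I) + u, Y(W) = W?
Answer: 281/476 ≈ 0.59034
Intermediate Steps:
R(u, I) = I² + 22*u (R(u, I) = (21*u + I²) + u = (I² + 21*u) + u = I² + 22*u)
(288 + Y(-7))/(R(15, -12) + t(9)) = (288 - 7)/(((-12)² + 22*15) + (-7 + 9)) = 281/((144 + 330) + 2) = 281/(474 + 2) = 281/476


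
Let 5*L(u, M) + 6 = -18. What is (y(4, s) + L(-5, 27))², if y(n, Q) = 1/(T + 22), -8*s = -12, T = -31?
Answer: 48841/2025 ≈ 24.119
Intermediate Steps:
s = 3/2 (s = -⅛*(-12) = 3/2 ≈ 1.5000)
L(u, M) = -24/5 (L(u, M) = -6/5 + (⅕)*(-18) = -6/5 - 18/5 = -24/5)
y(n, Q) = -⅑ (y(n, Q) = 1/(-31 + 22) = 1/(-9) = -⅑)
(y(4, s) + L(-5, 27))² = (-⅑ - 24/5)² = (-221/45)² = 48841/2025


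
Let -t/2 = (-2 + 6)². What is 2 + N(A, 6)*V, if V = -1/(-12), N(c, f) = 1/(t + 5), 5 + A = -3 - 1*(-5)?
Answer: 647/324 ≈ 1.9969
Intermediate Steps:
A = -3 (A = -5 + (-3 - 1*(-5)) = -5 + (-3 + 5) = -5 + 2 = -3)
t = -32 (t = -2*(-2 + 6)² = -2*4² = -2*16 = -32)
N(c, f) = -1/27 (N(c, f) = 1/(-32 + 5) = 1/(-27) = -1/27)
V = 1/12 (V = -1*(-1/12) = 1/12 ≈ 0.083333)
2 + N(A, 6)*V = 2 - 1/27*1/12 = 2 - 1/324 = 647/324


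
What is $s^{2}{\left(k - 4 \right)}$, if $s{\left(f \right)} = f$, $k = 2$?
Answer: $4$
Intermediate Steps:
$s^{2}{\left(k - 4 \right)} = \left(2 - 4\right)^{2} = \left(-2\right)^{2} = 4$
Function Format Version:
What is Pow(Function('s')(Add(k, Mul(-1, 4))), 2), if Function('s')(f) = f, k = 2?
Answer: 4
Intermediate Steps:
Pow(Function('s')(Add(k, Mul(-1, 4))), 2) = Pow(Add(2, Mul(-1, 4)), 2) = Pow(Add(2, -4), 2) = Pow(-2, 2) = 4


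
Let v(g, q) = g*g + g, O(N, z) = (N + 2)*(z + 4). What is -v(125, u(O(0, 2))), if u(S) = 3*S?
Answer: -15750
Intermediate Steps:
O(N, z) = (2 + N)*(4 + z)
v(g, q) = g + g**2 (v(g, q) = g**2 + g = g + g**2)
-v(125, u(O(0, 2))) = -125*(1 + 125) = -125*126 = -1*15750 = -15750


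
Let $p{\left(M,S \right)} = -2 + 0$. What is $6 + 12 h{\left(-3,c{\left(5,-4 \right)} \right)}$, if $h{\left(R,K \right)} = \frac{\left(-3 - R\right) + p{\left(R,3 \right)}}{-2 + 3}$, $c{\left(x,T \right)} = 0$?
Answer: $-18$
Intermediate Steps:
$p{\left(M,S \right)} = -2$
$h{\left(R,K \right)} = -5 - R$ ($h{\left(R,K \right)} = \frac{\left(-3 - R\right) - 2}{-2 + 3} = \frac{-5 - R}{1} = \left(-5 - R\right) 1 = -5 - R$)
$6 + 12 h{\left(-3,c{\left(5,-4 \right)} \right)} = 6 + 12 \left(-5 - -3\right) = 6 + 12 \left(-5 + 3\right) = 6 + 12 \left(-2\right) = 6 - 24 = -18$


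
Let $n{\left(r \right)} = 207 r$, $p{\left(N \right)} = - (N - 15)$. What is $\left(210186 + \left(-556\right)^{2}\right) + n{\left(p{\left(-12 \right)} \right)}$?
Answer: $524911$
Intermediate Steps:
$p{\left(N \right)} = 15 - N$ ($p{\left(N \right)} = - (-15 + N) = 15 - N$)
$\left(210186 + \left(-556\right)^{2}\right) + n{\left(p{\left(-12 \right)} \right)} = \left(210186 + \left(-556\right)^{2}\right) + 207 \left(15 - -12\right) = \left(210186 + 309136\right) + 207 \left(15 + 12\right) = 519322 + 207 \cdot 27 = 519322 + 5589 = 524911$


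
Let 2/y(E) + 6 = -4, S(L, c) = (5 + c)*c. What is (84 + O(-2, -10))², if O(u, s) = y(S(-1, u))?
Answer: 175561/25 ≈ 7022.4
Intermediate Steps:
S(L, c) = c*(5 + c)
y(E) = -⅕ (y(E) = 2/(-6 - 4) = 2/(-10) = 2*(-⅒) = -⅕)
O(u, s) = -⅕
(84 + O(-2, -10))² = (84 - ⅕)² = (419/5)² = 175561/25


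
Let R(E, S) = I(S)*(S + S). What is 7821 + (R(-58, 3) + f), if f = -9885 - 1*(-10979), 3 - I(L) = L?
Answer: 8915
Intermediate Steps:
I(L) = 3 - L
f = 1094 (f = -9885 + 10979 = 1094)
R(E, S) = 2*S*(3 - S) (R(E, S) = (3 - S)*(S + S) = (3 - S)*(2*S) = 2*S*(3 - S))
7821 + (R(-58, 3) + f) = 7821 + (2*3*(3 - 1*3) + 1094) = 7821 + (2*3*(3 - 3) + 1094) = 7821 + (2*3*0 + 1094) = 7821 + (0 + 1094) = 7821 + 1094 = 8915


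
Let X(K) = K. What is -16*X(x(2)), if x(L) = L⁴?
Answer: -256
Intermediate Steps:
-16*X(x(2)) = -16*2⁴ = -16*16 = -256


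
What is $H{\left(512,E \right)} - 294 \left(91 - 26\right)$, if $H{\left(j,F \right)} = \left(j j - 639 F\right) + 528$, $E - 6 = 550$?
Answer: $-111722$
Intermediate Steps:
$E = 556$ ($E = 6 + 550 = 556$)
$H{\left(j,F \right)} = 528 + j^{2} - 639 F$ ($H{\left(j,F \right)} = \left(j^{2} - 639 F\right) + 528 = 528 + j^{2} - 639 F$)
$H{\left(512,E \right)} - 294 \left(91 - 26\right) = \left(528 + 512^{2} - 355284\right) - 294 \left(91 - 26\right) = \left(528 + 262144 - 355284\right) - 19110 = -92612 - 19110 = -111722$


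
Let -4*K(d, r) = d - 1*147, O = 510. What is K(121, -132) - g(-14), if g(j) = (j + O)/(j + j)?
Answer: 339/14 ≈ 24.214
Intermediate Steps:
K(d, r) = 147/4 - d/4 (K(d, r) = -(d - 1*147)/4 = -(d - 147)/4 = -(-147 + d)/4 = 147/4 - d/4)
g(j) = (510 + j)/(2*j) (g(j) = (j + 510)/(j + j) = (510 + j)/((2*j)) = (510 + j)*(1/(2*j)) = (510 + j)/(2*j))
K(121, -132) - g(-14) = (147/4 - ¼*121) - (510 - 14)/(2*(-14)) = (147/4 - 121/4) - (-1)*496/(2*14) = 13/2 - 1*(-124/7) = 13/2 + 124/7 = 339/14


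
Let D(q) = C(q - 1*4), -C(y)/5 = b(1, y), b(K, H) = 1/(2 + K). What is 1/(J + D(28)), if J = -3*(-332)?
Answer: 3/2983 ≈ 0.0010057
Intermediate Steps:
C(y) = -5/3 (C(y) = -5/(2 + 1) = -5/3)
J = 996
D(q) = -5/3
1/(J + D(28)) = 1/(996 - 5/3) = 1/(2983/3) = 3/2983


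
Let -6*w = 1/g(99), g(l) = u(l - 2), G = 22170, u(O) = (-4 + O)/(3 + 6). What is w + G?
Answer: 1374539/62 ≈ 22170.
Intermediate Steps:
u(O) = -4/9 + O/9 (u(O) = (-4 + O)/9 = (-4 + O)*(⅑) = -4/9 + O/9)
g(l) = -⅔ + l/9 (g(l) = -4/9 + (l - 2)/9 = -4/9 + (-2 + l)/9 = -4/9 + (-2/9 + l/9) = -⅔ + l/9)
w = -1/62 (w = -1/(6*(-⅔ + (⅑)*99)) = -1/(6*(-⅔ + 11)) = -1/(6*31/3) = -⅙*3/31 = -1/62 ≈ -0.016129)
w + G = -1/62 + 22170 = 1374539/62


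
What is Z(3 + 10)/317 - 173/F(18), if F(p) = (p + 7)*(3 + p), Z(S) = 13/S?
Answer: -54316/166425 ≈ -0.32637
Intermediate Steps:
F(p) = (3 + p)*(7 + p) (F(p) = (7 + p)*(3 + p) = (3 + p)*(7 + p))
Z(3 + 10)/317 - 173/F(18) = (13/(3 + 10))/317 - 173/(21 + 18² + 10*18) = (13/13)*(1/317) - 173/(21 + 324 + 180) = (13*(1/13))*(1/317) - 173/525 = 1*(1/317) - 173*1/525 = 1/317 - 173/525 = -54316/166425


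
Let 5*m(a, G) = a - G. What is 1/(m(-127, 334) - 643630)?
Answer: -5/3218611 ≈ -1.5535e-6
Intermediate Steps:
m(a, G) = -G/5 + a/5 (m(a, G) = (a - G)/5 = -G/5 + a/5)
1/(m(-127, 334) - 643630) = 1/((-⅕*334 + (⅕)*(-127)) - 643630) = 1/((-334/5 - 127/5) - 643630) = 1/(-461/5 - 643630) = 1/(-3218611/5) = -5/3218611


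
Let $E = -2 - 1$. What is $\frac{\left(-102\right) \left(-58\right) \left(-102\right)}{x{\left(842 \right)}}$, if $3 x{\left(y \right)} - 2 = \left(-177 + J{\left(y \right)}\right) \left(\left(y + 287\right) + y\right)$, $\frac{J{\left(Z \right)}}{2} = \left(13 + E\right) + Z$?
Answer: $- \frac{1810296}{3009719} \approx -0.60148$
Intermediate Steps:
$E = -3$ ($E = -2 - 1 = -3$)
$J{\left(Z \right)} = 20 + 2 Z$ ($J{\left(Z \right)} = 2 \left(\left(13 - 3\right) + Z\right) = 2 \left(10 + Z\right) = 20 + 2 Z$)
$x{\left(y \right)} = \frac{2}{3} + \frac{\left(-157 + 2 y\right) \left(287 + 2 y\right)}{3}$ ($x{\left(y \right)} = \frac{2}{3} + \frac{\left(-177 + \left(20 + 2 y\right)\right) \left(\left(y + 287\right) + y\right)}{3} = \frac{2}{3} + \frac{\left(-157 + 2 y\right) \left(\left(287 + y\right) + y\right)}{3} = \frac{2}{3} + \frac{\left(-157 + 2 y\right) \left(287 + 2 y\right)}{3}$)
$\frac{\left(-102\right) \left(-58\right) \left(-102\right)}{x{\left(842 \right)}} = \frac{\left(-102\right) \left(-58\right) \left(-102\right)}{-15019 + \frac{4 \cdot 842^{2}}{3} + \frac{260}{3} \cdot 842} = \frac{5916 \left(-102\right)}{-15019 + \frac{4}{3} \cdot 708964 + \frac{218920}{3}} = - \frac{603432}{-15019 + \frac{2835856}{3} + \frac{218920}{3}} = - \frac{603432}{\frac{3009719}{3}} = \left(-603432\right) \frac{3}{3009719} = - \frac{1810296}{3009719}$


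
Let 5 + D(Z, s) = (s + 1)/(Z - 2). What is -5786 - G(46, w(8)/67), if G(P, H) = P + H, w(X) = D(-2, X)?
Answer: -1562947/268 ≈ -5831.9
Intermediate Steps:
D(Z, s) = -5 + (1 + s)/(-2 + Z) (D(Z, s) = -5 + (s + 1)/(Z - 2) = -5 + (1 + s)/(-2 + Z))
w(X) = -21/4 - X/4 (w(X) = (11 + X - 5*(-2))/(-2 - 2) = (11 + X + 10)/(-4) = -(21 + X)/4 = -21/4 - X/4)
G(P, H) = H + P
-5786 - G(46, w(8)/67) = -5786 - ((-21/4 - ¼*8)/67 + 46) = -5786 - ((-21/4 - 2)*(1/67) + 46) = -5786 - (-29/4*1/67 + 46) = -5786 - (-29/268 + 46) = -5786 - 1*12299/268 = -5786 - 12299/268 = -1562947/268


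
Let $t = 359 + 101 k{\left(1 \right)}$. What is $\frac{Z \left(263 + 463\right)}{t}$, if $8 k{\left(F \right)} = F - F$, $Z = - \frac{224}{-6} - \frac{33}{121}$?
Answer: $\frac{26906}{359} \approx 74.947$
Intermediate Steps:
$Z = \frac{1223}{33}$ ($Z = \left(-224\right) \left(- \frac{1}{6}\right) - \frac{3}{11} = \frac{112}{3} - \frac{3}{11} = \frac{1223}{33} \approx 37.061$)
$k{\left(F \right)} = 0$ ($k{\left(F \right)} = \frac{F - F}{8} = \frac{1}{8} \cdot 0 = 0$)
$t = 359$ ($t = 359 + 101 \cdot 0 = 359 + 0 = 359$)
$\frac{Z \left(263 + 463\right)}{t} = \frac{\frac{1223}{33} \left(263 + 463\right)}{359} = \frac{1223}{33} \cdot 726 \cdot \frac{1}{359} = 26906 \cdot \frac{1}{359} = \frac{26906}{359}$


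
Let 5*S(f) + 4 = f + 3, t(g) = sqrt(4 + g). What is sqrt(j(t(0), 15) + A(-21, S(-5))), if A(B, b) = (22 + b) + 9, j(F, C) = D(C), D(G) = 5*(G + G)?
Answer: sqrt(4495)/5 ≈ 13.409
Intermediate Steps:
S(f) = -1/5 + f/5 (S(f) = -4/5 + (f + 3)/5 = -4/5 + (3 + f)/5 = -4/5 + (3/5 + f/5) = -1/5 + f/5)
D(G) = 10*G (D(G) = 5*(2*G) = 10*G)
j(F, C) = 10*C
A(B, b) = 31 + b
sqrt(j(t(0), 15) + A(-21, S(-5))) = sqrt(10*15 + (31 + (-1/5 + (1/5)*(-5)))) = sqrt(150 + (31 + (-1/5 - 1))) = sqrt(150 + (31 - 6/5)) = sqrt(150 + 149/5) = sqrt(899/5) = sqrt(4495)/5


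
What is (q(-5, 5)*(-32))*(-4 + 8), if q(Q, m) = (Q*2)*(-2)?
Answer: -2560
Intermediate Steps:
q(Q, m) = -4*Q (q(Q, m) = (2*Q)*(-2) = -4*Q)
(q(-5, 5)*(-32))*(-4 + 8) = (-4*(-5)*(-32))*(-4 + 8) = (20*(-32))*4 = -640*4 = -2560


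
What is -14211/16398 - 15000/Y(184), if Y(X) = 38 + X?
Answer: -4613423/67414 ≈ -68.434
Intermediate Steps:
-14211/16398 - 15000/Y(184) = -14211/16398 - 15000/(38 + 184) = -14211*1/16398 - 15000/222 = -1579/1822 - 15000*1/222 = -1579/1822 - 2500/37 = -4613423/67414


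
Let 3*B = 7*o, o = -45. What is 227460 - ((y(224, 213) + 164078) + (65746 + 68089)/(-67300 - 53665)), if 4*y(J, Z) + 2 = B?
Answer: 472022971/7444 ≈ 63410.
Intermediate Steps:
B = -105 (B = (7*(-45))/3 = (⅓)*(-315) = -105)
y(J, Z) = -107/4 (y(J, Z) = -½ + (¼)*(-105) = -½ - 105/4 = -107/4)
227460 - ((y(224, 213) + 164078) + (65746 + 68089)/(-67300 - 53665)) = 227460 - ((-107/4 + 164078) + (65746 + 68089)/(-67300 - 53665)) = 227460 - (656205/4 + 133835/(-120965)) = 227460 - (656205/4 + 133835*(-1/120965)) = 227460 - (656205/4 - 2059/1861) = 227460 - 1*1221189269/7444 = 227460 - 1221189269/7444 = 472022971/7444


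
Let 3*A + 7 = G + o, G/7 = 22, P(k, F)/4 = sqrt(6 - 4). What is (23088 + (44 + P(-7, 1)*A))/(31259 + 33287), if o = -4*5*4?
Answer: 11566/32273 + 134*sqrt(2)/96819 ≈ 0.36034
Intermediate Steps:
P(k, F) = 4*sqrt(2) (P(k, F) = 4*sqrt(6 - 4) = 4*sqrt(2))
G = 154 (G = 7*22 = 154)
o = -80 (o = -20*4 = -80)
A = 67/3 (A = -7/3 + (154 - 80)/3 = -7/3 + (1/3)*74 = -7/3 + 74/3 = 67/3 ≈ 22.333)
(23088 + (44 + P(-7, 1)*A))/(31259 + 33287) = (23088 + (44 + (4*sqrt(2))*(67/3)))/(31259 + 33287) = (23088 + (44 + 268*sqrt(2)/3))/64546 = (23132 + 268*sqrt(2)/3)*(1/64546) = 11566/32273 + 134*sqrt(2)/96819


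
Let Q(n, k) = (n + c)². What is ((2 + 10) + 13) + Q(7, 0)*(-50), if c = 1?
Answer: -3175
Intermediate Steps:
Q(n, k) = (1 + n)² (Q(n, k) = (n + 1)² = (1 + n)²)
((2 + 10) + 13) + Q(7, 0)*(-50) = ((2 + 10) + 13) + (1 + 7)²*(-50) = (12 + 13) + 8²*(-50) = 25 + 64*(-50) = 25 - 3200 = -3175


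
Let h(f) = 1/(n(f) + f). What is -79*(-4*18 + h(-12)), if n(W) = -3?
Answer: 85399/15 ≈ 5693.3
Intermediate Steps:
h(f) = 1/(-3 + f)
-79*(-4*18 + h(-12)) = -79*(-4*18 + 1/(-3 - 12)) = -79*(-72 + 1/(-15)) = -79*(-72 - 1/15) = -79*(-1081/15) = 85399/15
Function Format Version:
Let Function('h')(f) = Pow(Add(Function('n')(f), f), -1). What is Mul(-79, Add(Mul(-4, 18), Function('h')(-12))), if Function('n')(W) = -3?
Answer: Rational(85399, 15) ≈ 5693.3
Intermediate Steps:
Function('h')(f) = Pow(Add(-3, f), -1)
Mul(-79, Add(Mul(-4, 18), Function('h')(-12))) = Mul(-79, Add(Mul(-4, 18), Pow(Add(-3, -12), -1))) = Mul(-79, Add(-72, Pow(-15, -1))) = Mul(-79, Add(-72, Rational(-1, 15))) = Mul(-79, Rational(-1081, 15)) = Rational(85399, 15)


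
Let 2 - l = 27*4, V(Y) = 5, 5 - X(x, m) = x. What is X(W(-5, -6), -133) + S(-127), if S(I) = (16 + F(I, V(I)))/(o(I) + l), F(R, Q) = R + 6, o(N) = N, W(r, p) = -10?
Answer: 3600/233 ≈ 15.451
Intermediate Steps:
X(x, m) = 5 - x
l = -106 (l = 2 - 27*4 = 2 - 1*108 = 2 - 108 = -106)
F(R, Q) = 6 + R
S(I) = (22 + I)/(-106 + I) (S(I) = (16 + (6 + I))/(I - 106) = (22 + I)/(-106 + I))
X(W(-5, -6), -133) + S(-127) = (5 - 1*(-10)) + (22 - 127)/(-106 - 127) = (5 + 10) - 105/(-233) = 15 - 1/233*(-105) = 15 + 105/233 = 3600/233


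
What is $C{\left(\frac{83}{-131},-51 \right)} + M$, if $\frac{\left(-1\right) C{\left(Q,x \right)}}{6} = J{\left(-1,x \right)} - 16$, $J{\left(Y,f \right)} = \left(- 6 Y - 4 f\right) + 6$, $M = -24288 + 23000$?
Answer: $-2488$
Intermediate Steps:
$M = -1288$
$J{\left(Y,f \right)} = 6 - 6 Y - 4 f$
$C{\left(Q,x \right)} = 24 + 24 x$ ($C{\left(Q,x \right)} = - 6 \left(\left(6 - -6 - 4 x\right) - 16\right) = - 6 \left(\left(6 + 6 - 4 x\right) - 16\right) = - 6 \left(\left(12 - 4 x\right) - 16\right) = - 6 \left(-4 - 4 x\right) = 24 + 24 x$)
$C{\left(\frac{83}{-131},-51 \right)} + M = \left(24 + 24 \left(-51\right)\right) - 1288 = \left(24 - 1224\right) - 1288 = -1200 - 1288 = -2488$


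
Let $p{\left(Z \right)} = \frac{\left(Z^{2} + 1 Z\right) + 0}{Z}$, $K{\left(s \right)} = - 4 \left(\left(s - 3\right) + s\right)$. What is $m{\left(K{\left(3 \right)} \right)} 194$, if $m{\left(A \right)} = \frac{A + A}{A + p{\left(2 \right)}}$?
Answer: $\frac{1552}{3} \approx 517.33$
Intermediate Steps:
$K{\left(s \right)} = 12 - 8 s$ ($K{\left(s \right)} = - 4 \left(\left(-3 + s\right) + s\right) = - 4 \left(-3 + 2 s\right) = 12 - 8 s$)
$p{\left(Z \right)} = \frac{Z + Z^{2}}{Z}$ ($p{\left(Z \right)} = \frac{\left(Z^{2} + Z\right) + 0}{Z} = \frac{\left(Z + Z^{2}\right) + 0}{Z} = \frac{Z + Z^{2}}{Z}$)
$m{\left(A \right)} = \frac{2 A}{3 + A}$ ($m{\left(A \right)} = \frac{A + A}{A + \left(1 + 2\right)} = \frac{2 A}{A + 3} = \frac{2 A}{3 + A}$)
$m{\left(K{\left(3 \right)} \right)} 194 = \frac{2 \left(12 - 24\right)}{3 + \left(12 - 24\right)} 194 = 2 \left(-12\right) \frac{1}{3 - 12} \cdot 194 = 2 \left(-12\right) \frac{1}{-9} \cdot 194 = 2 \left(-12\right) \left(- \frac{1}{9}\right) 194 = \frac{8}{3} \cdot 194 = \frac{1552}{3}$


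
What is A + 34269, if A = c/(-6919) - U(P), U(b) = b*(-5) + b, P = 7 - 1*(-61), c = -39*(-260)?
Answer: 238979039/6919 ≈ 34540.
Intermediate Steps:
c = 10140
P = 68 (P = 7 + 61 = 68)
U(b) = -4*b (U(b) = -5*b + b = -4*b)
A = 1871828/6919 (A = 10140/(-6919) - (-4)*68 = 10140*(-1/6919) - 1*(-272) = -10140/6919 + 272 = 1871828/6919 ≈ 270.53)
A + 34269 = 1871828/6919 + 34269 = 238979039/6919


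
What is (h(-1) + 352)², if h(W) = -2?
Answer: 122500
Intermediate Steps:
(h(-1) + 352)² = (-2 + 352)² = 350² = 122500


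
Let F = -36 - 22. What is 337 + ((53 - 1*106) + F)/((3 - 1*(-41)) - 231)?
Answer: 63130/187 ≈ 337.59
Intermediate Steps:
F = -58
337 + ((53 - 1*106) + F)/((3 - 1*(-41)) - 231) = 337 + ((53 - 1*106) - 58)/((3 - 1*(-41)) - 231) = 337 + ((53 - 106) - 58)/((3 + 41) - 231) = 337 + (-53 - 58)/(44 - 231) = 337 - 111/(-187) = 337 - 111*(-1/187) = 337 + 111/187 = 63130/187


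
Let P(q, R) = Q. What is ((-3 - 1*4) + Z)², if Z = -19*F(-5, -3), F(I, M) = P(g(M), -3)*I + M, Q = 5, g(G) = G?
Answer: 275625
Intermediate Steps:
P(q, R) = 5
F(I, M) = M + 5*I (F(I, M) = 5*I + M = M + 5*I)
Z = 532 (Z = -19*(-3 + 5*(-5)) = -19*(-3 - 25) = -19*(-28) = 532)
((-3 - 1*4) + Z)² = ((-3 - 1*4) + 532)² = ((-3 - 4) + 532)² = (-7 + 532)² = 525² = 275625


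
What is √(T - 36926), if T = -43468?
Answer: I*√80394 ≈ 283.54*I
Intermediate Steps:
√(T - 36926) = √(-43468 - 36926) = √(-80394) = I*√80394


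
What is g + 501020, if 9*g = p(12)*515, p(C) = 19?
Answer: 4518965/9 ≈ 5.0211e+5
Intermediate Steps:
g = 9785/9 (g = (19*515)/9 = (1/9)*9785 = 9785/9 ≈ 1087.2)
g + 501020 = 9785/9 + 501020 = 4518965/9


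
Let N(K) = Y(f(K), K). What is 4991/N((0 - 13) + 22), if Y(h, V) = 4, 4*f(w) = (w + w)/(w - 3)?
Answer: 4991/4 ≈ 1247.8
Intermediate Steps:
f(w) = w/(2*(-3 + w)) (f(w) = ((w + w)/(w - 3))/4 = ((2*w)/(-3 + w))/4 = (2*w/(-3 + w))/4 = w/(2*(-3 + w)))
N(K) = 4
4991/N((0 - 13) + 22) = 4991/4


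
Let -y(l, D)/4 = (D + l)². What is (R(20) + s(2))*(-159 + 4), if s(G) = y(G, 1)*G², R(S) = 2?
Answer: 22010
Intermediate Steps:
y(l, D) = -4*(D + l)²
s(G) = -4*G²*(1 + G)² (s(G) = (-4*(1 + G)²)*G² = -4*G²*(1 + G)²)
(R(20) + s(2))*(-159 + 4) = (2 - 4*2²*(1 + 2)²)*(-159 + 4) = (2 - 4*4*3²)*(-155) = (2 - 4*4*9)*(-155) = (2 - 144)*(-155) = -142*(-155) = 22010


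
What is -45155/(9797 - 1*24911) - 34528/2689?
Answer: -36403127/3694686 ≈ -9.8528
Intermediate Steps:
-45155/(9797 - 1*24911) - 34528/2689 = -45155/(9797 - 24911) - 34528*1/2689 = -45155/(-15114) - 34528/2689 = -45155*(-1/15114) - 34528/2689 = 4105/1374 - 34528/2689 = -36403127/3694686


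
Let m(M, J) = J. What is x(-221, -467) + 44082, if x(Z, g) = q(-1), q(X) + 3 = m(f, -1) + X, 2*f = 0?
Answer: 44077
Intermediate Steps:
f = 0 (f = (½)*0 = 0)
q(X) = -4 + X (q(X) = -3 + (-1 + X) = -4 + X)
x(Z, g) = -5 (x(Z, g) = -4 - 1 = -5)
x(-221, -467) + 44082 = -5 + 44082 = 44077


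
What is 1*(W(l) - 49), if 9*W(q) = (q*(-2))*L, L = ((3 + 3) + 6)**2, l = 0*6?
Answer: -49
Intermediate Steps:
l = 0
L = 144 (L = (6 + 6)**2 = 12**2 = 144)
W(q) = -32*q (W(q) = ((q*(-2))*144)/9 = (-2*q*144)/9 = (-288*q)/9 = -32*q)
1*(W(l) - 49) = 1*(-32*0 - 49) = 1*(0 - 49) = 1*(-49) = -49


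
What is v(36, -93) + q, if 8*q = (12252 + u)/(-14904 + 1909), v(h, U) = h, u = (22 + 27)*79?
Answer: 162019/4520 ≈ 35.845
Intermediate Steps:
u = 3871 (u = 49*79 = 3871)
q = -701/4520 (q = ((12252 + 3871)/(-14904 + 1909))/8 = (16123/(-12995))/8 = (16123*(-1/12995))/8 = (⅛)*(-701/565) = -701/4520 ≈ -0.15509)
v(36, -93) + q = 36 - 701/4520 = 162019/4520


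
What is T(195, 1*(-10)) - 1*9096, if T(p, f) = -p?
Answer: -9291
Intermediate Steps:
T(195, 1*(-10)) - 1*9096 = -1*195 - 1*9096 = -195 - 9096 = -9291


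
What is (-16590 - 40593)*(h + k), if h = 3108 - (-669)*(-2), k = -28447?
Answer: 1525470891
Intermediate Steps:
h = 1770 (h = 3108 - 1*1338 = 3108 - 1338 = 1770)
(-16590 - 40593)*(h + k) = (-16590 - 40593)*(1770 - 28447) = -57183*(-26677) = 1525470891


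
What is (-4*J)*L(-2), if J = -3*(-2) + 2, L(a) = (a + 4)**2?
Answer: -128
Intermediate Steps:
L(a) = (4 + a)**2
J = 8 (J = 6 + 2 = 8)
(-4*J)*L(-2) = (-4*8)*(4 - 2)**2 = -32*2**2 = -32*4 = -128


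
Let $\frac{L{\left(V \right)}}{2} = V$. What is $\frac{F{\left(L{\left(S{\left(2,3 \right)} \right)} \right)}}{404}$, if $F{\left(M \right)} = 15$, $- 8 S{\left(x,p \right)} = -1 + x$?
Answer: $\frac{15}{404} \approx 0.037129$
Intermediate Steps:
$S{\left(x,p \right)} = \frac{1}{8} - \frac{x}{8}$ ($S{\left(x,p \right)} = - \frac{-1 + x}{8} = \frac{1}{8} - \frac{x}{8}$)
$L{\left(V \right)} = 2 V$
$\frac{F{\left(L{\left(S{\left(2,3 \right)} \right)} \right)}}{404} = \frac{15}{404}$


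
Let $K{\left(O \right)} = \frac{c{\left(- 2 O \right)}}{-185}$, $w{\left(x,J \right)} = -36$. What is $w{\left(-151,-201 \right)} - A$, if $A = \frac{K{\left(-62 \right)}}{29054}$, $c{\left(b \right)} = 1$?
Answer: $- \frac{193499639}{5374990} \approx -36.0$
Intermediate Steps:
$K{\left(O \right)} = - \frac{1}{185}$ ($K{\left(O \right)} = 1 \frac{1}{-185} = 1 \left(- \frac{1}{185}\right) = - \frac{1}{185}$)
$A = - \frac{1}{5374990}$ ($A = - \frac{1}{185 \cdot 29054} = \left(- \frac{1}{185}\right) \frac{1}{29054} = - \frac{1}{5374990} \approx -1.8605 \cdot 10^{-7}$)
$w{\left(-151,-201 \right)} - A = -36 - - \frac{1}{5374990} = -36 + \frac{1}{5374990} = - \frac{193499639}{5374990}$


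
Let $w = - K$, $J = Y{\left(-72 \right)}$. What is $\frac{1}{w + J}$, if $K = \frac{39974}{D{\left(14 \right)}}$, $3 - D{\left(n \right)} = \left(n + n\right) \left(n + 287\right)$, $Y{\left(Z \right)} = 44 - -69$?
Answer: $\frac{8425}{991999} \approx 0.0084929$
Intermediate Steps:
$Y{\left(Z \right)} = 113$ ($Y{\left(Z \right)} = 44 + 69 = 113$)
$D{\left(n \right)} = 3 - 2 n \left(287 + n\right)$ ($D{\left(n \right)} = 3 - \left(n + n\right) \left(n + 287\right) = 3 - 2 n \left(287 + n\right)$)
$J = 113$
$K = - \frac{39974}{8425}$ ($K = \frac{39974}{3 - 8036 - 2 \cdot 14^{2}} = \frac{39974}{3 - 8036 - 392} = \frac{39974}{-8425} = 39974 \left(- \frac{1}{8425}\right) = - \frac{39974}{8425} \approx -4.7447$)
$w = \frac{39974}{8425}$ ($w = \left(-1\right) \left(- \frac{39974}{8425}\right) = \frac{39974}{8425} \approx 4.7447$)
$\frac{1}{w + J} = \frac{1}{\frac{39974}{8425} + 113} = \frac{1}{\frac{991999}{8425}} = \frac{8425}{991999}$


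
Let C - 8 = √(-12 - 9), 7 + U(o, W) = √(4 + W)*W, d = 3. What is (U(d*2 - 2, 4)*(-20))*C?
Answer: 20*(7 - 8*√2)*(8 + I*√21) ≈ -690.19 - 395.36*I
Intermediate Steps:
U(o, W) = -7 + W*√(4 + W) (U(o, W) = -7 + √(4 + W)*W = -7 + W*√(4 + W))
C = 8 + I*√21 (C = 8 + √(-12 - 9) = 8 + √(-21) = 8 + I*√21 ≈ 8.0 + 4.5826*I)
(U(d*2 - 2, 4)*(-20))*C = ((-7 + 4*√(4 + 4))*(-20))*(8 + I*√21) = ((-7 + 4*√8)*(-20))*(8 + I*√21) = ((-7 + 4*(2*√2))*(-20))*(8 + I*√21) = ((-7 + 8*√2)*(-20))*(8 + I*√21) = (140 - 160*√2)*(8 + I*√21) = (8 + I*√21)*(140 - 160*√2)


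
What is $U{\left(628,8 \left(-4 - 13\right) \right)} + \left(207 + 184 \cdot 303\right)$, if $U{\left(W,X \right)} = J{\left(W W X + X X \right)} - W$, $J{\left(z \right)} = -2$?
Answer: $55329$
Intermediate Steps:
$U{\left(W,X \right)} = -2 - W$
$U{\left(628,8 \left(-4 - 13\right) \right)} + \left(207 + 184 \cdot 303\right) = \left(-2 - 628\right) + \left(207 + 184 \cdot 303\right) = \left(-2 - 628\right) + \left(207 + 55752\right) = -630 + 55959 = 55329$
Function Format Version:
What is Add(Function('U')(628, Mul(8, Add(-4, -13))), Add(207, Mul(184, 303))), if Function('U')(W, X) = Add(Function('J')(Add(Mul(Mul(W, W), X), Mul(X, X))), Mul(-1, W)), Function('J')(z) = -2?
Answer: 55329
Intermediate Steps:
Function('U')(W, X) = Add(-2, Mul(-1, W))
Add(Function('U')(628, Mul(8, Add(-4, -13))), Add(207, Mul(184, 303))) = Add(Add(-2, Mul(-1, 628)), Add(207, Mul(184, 303))) = Add(Add(-2, -628), Add(207, 55752)) = Add(-630, 55959) = 55329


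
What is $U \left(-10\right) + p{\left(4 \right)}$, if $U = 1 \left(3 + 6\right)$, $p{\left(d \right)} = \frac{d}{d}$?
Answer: $-89$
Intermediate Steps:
$p{\left(d \right)} = 1$
$U = 9$ ($U = 1 \cdot 9 = 9$)
$U \left(-10\right) + p{\left(4 \right)} = 9 \left(-10\right) + 1 = -90 + 1 = -89$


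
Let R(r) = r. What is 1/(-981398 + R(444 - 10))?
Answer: -1/980964 ≈ -1.0194e-6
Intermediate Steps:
1/(-981398 + R(444 - 10)) = 1/(-981398 + (444 - 10)) = 1/(-981398 + 434) = 1/(-980964) = -1/980964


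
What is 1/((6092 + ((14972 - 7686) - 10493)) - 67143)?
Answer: -1/64258 ≈ -1.5562e-5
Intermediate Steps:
1/((6092 + ((14972 - 7686) - 10493)) - 67143) = 1/((6092 + (7286 - 10493)) - 67143) = 1/((6092 - 3207) - 67143) = 1/(2885 - 67143) = 1/(-64258) = -1/64258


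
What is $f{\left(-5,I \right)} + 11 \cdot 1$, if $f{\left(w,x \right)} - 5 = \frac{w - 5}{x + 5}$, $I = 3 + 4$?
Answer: $\frac{91}{6} \approx 15.167$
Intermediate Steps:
$I = 7$
$f{\left(w,x \right)} = 5 + \frac{-5 + w}{5 + x}$ ($f{\left(w,x \right)} = 5 + \frac{w - 5}{x + 5} = 5 + \frac{-5 + w}{5 + x}$)
$f{\left(-5,I \right)} + 11 \cdot 1 = \frac{20 - 5 + 5 \cdot 7}{5 + 7} + 11 \cdot 1 = \frac{20 - 5 + 35}{12} + 11 = \frac{1}{12} \cdot 50 + 11 = \frac{25}{6} + 11 = \frac{91}{6}$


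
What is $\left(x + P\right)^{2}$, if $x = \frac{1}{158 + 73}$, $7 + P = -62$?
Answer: $\frac{254019844}{53361} \approx 4760.4$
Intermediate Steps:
$P = -69$ ($P = -7 - 62 = -69$)
$x = \frac{1}{231} \approx 0.004329$
$\left(x + P\right)^{2} = \left(\frac{1}{231} - 69\right)^{2} = \left(- \frac{15938}{231}\right)^{2} = \frac{254019844}{53361}$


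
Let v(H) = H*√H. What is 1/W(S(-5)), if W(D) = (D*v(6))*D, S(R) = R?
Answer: √6/900 ≈ 0.0027217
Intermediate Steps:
v(H) = H^(3/2)
W(D) = 6*√6*D² (W(D) = (D*6^(3/2))*D = (D*(6*√6))*D = (6*D*√6)*D = 6*√6*D²)
1/W(S(-5)) = 1/(6*√6*(-5)²) = 1/(6*√6*25) = 1/(150*√6) = √6/900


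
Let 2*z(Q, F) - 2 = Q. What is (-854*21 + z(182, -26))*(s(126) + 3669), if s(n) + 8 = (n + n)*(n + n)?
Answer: -1198357930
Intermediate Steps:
s(n) = -8 + 4*n² (s(n) = -8 + (n + n)*(n + n) = -8 + (2*n)*(2*n) = -8 + 4*n²)
z(Q, F) = 1 + Q/2
(-854*21 + z(182, -26))*(s(126) + 3669) = (-854*21 + (1 + (½)*182))*((-8 + 4*126²) + 3669) = (-17934 + (1 + 91))*((-8 + 4*15876) + 3669) = (-17934 + 92)*((-8 + 63504) + 3669) = -17842*(63496 + 3669) = -17842*67165 = -1198357930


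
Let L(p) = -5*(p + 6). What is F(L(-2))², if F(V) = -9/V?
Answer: 81/400 ≈ 0.20250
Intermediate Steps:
L(p) = -30 - 5*p (L(p) = -5*(6 + p) = -30 - 5*p)
F(L(-2))² = (-9/(-30 - 5*(-2)))² = (-9/(-30 + 10))² = (-9/(-20))² = (-9*(-1/20))² = (9/20)² = 81/400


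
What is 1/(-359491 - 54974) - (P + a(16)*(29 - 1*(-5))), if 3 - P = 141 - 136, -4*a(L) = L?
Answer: 57196169/414465 ≈ 138.00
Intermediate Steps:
a(L) = -L/4
P = -2 (P = 3 - (141 - 136) = 3 - 1*5 = 3 - 5 = -2)
1/(-359491 - 54974) - (P + a(16)*(29 - 1*(-5))) = 1/(-359491 - 54974) - (-2 + (-¼*16)*(29 - 1*(-5))) = 1/(-414465) - (-2 - 4*(29 + 5)) = -1/414465 - (-2 - 4*34) = -1/414465 - (-2 - 136) = -1/414465 - 1*(-138) = -1/414465 + 138 = 57196169/414465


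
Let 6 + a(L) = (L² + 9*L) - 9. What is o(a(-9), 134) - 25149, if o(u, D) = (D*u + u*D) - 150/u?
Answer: -29159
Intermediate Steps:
a(L) = -15 + L² + 9*L (a(L) = -6 + ((L² + 9*L) - 9) = -6 + (-9 + L² + 9*L) = -15 + L² + 9*L)
o(u, D) = -150/u + 2*D*u (o(u, D) = (D*u + D*u) - 150/u = 2*D*u - 150/u = -150/u + 2*D*u)
o(a(-9), 134) - 25149 = (-150/(-15 + (-9)² + 9*(-9)) + 2*134*(-15 + (-9)² + 9*(-9))) - 25149 = (-150/(-15 + 81 - 81) + 2*134*(-15 + 81 - 81)) - 25149 = (-150/(-15) + 2*134*(-15)) - 25149 = (-150*(-1/15) - 4020) - 25149 = (10 - 4020) - 25149 = -4010 - 25149 = -29159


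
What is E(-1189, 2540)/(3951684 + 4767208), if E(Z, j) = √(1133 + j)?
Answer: √3673/8718892 ≈ 6.9510e-6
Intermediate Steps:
E(-1189, 2540)/(3951684 + 4767208) = √(1133 + 2540)/(3951684 + 4767208) = √3673/8718892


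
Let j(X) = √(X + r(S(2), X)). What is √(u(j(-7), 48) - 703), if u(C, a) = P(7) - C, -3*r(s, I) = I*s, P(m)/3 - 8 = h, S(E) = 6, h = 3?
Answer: √(-670 - √7) ≈ 25.935*I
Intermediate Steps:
P(m) = 33 (P(m) = 24 + 3*3 = 24 + 9 = 33)
r(s, I) = -I*s/3
j(X) = √(-X) (j(X) = √(X - ⅓*X*6) = √(X - 2*X) = √(-X))
u(C, a) = 33 - C
√(u(j(-7), 48) - 703) = √((33 - √(-1*(-7))) - 703) = √((33 - √7) - 703) = √(-670 - √7)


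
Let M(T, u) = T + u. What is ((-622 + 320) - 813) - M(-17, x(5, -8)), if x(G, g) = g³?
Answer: -586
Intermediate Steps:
((-622 + 320) - 813) - M(-17, x(5, -8)) = ((-622 + 320) - 813) - (-17 + (-8)³) = (-302 - 813) - (-17 - 512) = -1115 - 1*(-529) = -1115 + 529 = -586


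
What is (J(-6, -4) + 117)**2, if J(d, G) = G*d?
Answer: 19881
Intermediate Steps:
(J(-6, -4) + 117)**2 = (-4*(-6) + 117)**2 = (24 + 117)**2 = 141**2 = 19881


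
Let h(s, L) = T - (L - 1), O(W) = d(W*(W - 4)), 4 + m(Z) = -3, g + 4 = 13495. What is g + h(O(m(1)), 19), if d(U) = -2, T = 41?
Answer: 13514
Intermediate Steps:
g = 13491 (g = -4 + 13495 = 13491)
m(Z) = -7 (m(Z) = -4 - 3 = -7)
O(W) = -2
h(s, L) = 42 - L (h(s, L) = 41 - (L - 1) = 41 - (-1 + L) = 41 + (1 - L) = 42 - L)
g + h(O(m(1)), 19) = 13491 + (42 - 1*19) = 13491 + (42 - 19) = 13491 + 23 = 13514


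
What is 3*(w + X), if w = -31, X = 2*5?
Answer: -63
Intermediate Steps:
X = 10
3*(w + X) = 3*(-31 + 10) = 3*(-21) = -63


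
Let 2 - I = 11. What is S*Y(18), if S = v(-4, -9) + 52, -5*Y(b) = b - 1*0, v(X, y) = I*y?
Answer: -2394/5 ≈ -478.80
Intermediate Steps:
I = -9 (I = 2 - 1*11 = 2 - 11 = -9)
v(X, y) = -9*y
Y(b) = -b/5 (Y(b) = -(b - 1*0)/5 = -(b + 0)/5 = -b/5)
S = 133 (S = -9*(-9) + 52 = 81 + 52 = 133)
S*Y(18) = 133*(-⅕*18) = 133*(-18/5) = -2394/5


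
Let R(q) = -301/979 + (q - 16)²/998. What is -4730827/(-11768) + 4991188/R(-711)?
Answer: 59834282567764839/6085579873624 ≈ 9832.1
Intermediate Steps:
R(q) = -301/979 + (-16 + q)²/998 (R(q) = -301*1/979 + (-16 + q)²*(1/998) = -301/979 + (-16 + q)²/998)
-4730827/(-11768) + 4991188/R(-711) = -4730827/(-11768) + 4991188/(-301/979 + (-16 - 711)²/998) = -4730827*(-1/11768) + 4991188/(-301/979 + (1/998)*(-727)²) = 4730827/11768 + 4991188/(-301/979 + (1/998)*528529) = 4730827/11768 + 4991188/(-301/979 + 528529/998) = 4730827/11768 + 4991188/(517129493/977042) = 4730827/11768 + 4991188*(977042/517129493) = 4730827/11768 + 4876600305896/517129493 = 59834282567764839/6085579873624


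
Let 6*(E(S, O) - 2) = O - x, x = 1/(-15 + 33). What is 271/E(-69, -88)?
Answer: -29268/1369 ≈ -21.379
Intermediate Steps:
x = 1/18 ≈ 0.055556
E(S, O) = 215/108 + O/6 (E(S, O) = 2 + (O - 1*1/18)/6 = 2 + (O - 1/18)/6 = 2 + (-1/18 + O)/6 = 2 + (-1/108 + O/6) = 215/108 + O/6)
271/E(-69, -88) = 271/(215/108 + (⅙)*(-88)) = 271/(215/108 - 44/3) = 271/(-1369/108) = 271*(-108/1369) = -29268/1369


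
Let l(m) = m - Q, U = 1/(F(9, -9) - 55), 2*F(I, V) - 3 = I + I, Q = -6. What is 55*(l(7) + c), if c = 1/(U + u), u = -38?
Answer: 2414665/3384 ≈ 713.55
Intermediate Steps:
F(I, V) = 3/2 + I (F(I, V) = 3/2 + (I + I)/2 = 3/2 + (2*I)/2 = 3/2 + I)
U = -2/89 (U = 1/((3/2 + 9) - 55) = 1/(21/2 - 55) = 1/(-89/2) = -2/89 ≈ -0.022472)
l(m) = 6 + m (l(m) = m - 1*(-6) = m + 6 = 6 + m)
c = -89/3384 (c = 1/(-2/89 - 38) = 1/(-3384/89) = -89/3384 ≈ -0.026300)
55*(l(7) + c) = 55*((6 + 7) - 89/3384) = 55*(13 - 89/3384) = 55*(43903/3384) = 2414665/3384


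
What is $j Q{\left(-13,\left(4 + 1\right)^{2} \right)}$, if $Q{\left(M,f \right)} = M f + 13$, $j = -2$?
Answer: $624$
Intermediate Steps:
$Q{\left(M,f \right)} = 13 + M f$
$j Q{\left(-13,\left(4 + 1\right)^{2} \right)} = - 2 \left(13 - 13 \left(4 + 1\right)^{2}\right) = - 2 \left(13 - 13 \cdot 5^{2}\right) = - 2 \left(13 - 325\right) = \left(-2\right) \left(-312\right) = 624$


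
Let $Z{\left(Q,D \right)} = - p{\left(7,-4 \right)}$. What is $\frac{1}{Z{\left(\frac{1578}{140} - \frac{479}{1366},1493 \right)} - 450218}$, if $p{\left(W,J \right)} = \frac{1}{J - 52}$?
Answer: $- \frac{56}{25212207} \approx -2.2211 \cdot 10^{-6}$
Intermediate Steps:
$p{\left(W,J \right)} = \frac{1}{-52 + J}$
$Z{\left(Q,D \right)} = \frac{1}{56}$ ($Z{\left(Q,D \right)} = - \frac{1}{-52 - 4} = - \frac{1}{-56} = \left(-1\right) \left(- \frac{1}{56}\right) = \frac{1}{56}$)
$\frac{1}{Z{\left(\frac{1578}{140} - \frac{479}{1366},1493 \right)} - 450218} = \frac{1}{\frac{1}{56} - 450218} = \frac{1}{- \frac{25212207}{56}} = - \frac{56}{25212207}$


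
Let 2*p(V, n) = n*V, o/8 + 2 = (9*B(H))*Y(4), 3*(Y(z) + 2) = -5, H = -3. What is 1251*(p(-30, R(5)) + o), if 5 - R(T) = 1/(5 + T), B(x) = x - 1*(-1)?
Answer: 1097127/2 ≈ 5.4856e+5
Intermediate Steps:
Y(z) = -11/3 (Y(z) = -2 + (⅓)*(-5) = -2 - 5/3 = -11/3)
B(x) = 1 + x (B(x) = x + 1 = 1 + x)
o = 512 (o = -16 + 8*((9*(1 - 3))*(-11/3)) = -16 + 8*((9*(-2))*(-11/3)) = -16 + 8*(-18*(-11/3)) = -16 + 8*66 = -16 + 528 = 512)
R(T) = 5 - 1/(5 + T)
p(V, n) = V*n/2 (p(V, n) = (n*V)/2 = (V*n)/2 = V*n/2)
1251*(p(-30, R(5)) + o) = 1251*((½)*(-30)*((24 + 5*5)/(5 + 5)) + 512) = 1251*((½)*(-30)*((24 + 25)/10) + 512) = 1251*((½)*(-30)*((⅒)*49) + 512) = 1251*((½)*(-30)*(49/10) + 512) = 1251*(-147/2 + 512) = 1251*(877/2) = 1097127/2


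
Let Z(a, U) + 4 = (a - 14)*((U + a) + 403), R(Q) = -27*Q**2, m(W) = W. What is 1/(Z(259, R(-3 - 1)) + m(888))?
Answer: 1/57234 ≈ 1.7472e-5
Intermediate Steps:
Z(a, U) = -4 + (-14 + a)*(403 + U + a) (Z(a, U) = -4 + (a - 14)*((U + a) + 403) = -4 + (-14 + a)*(403 + U + a))
1/(Z(259, R(-3 - 1)) + m(888)) = 1/((-5646 + 259**2 - (-378)*(-3 - 1)**2 + 389*259 - 27*(-3 - 1)**2*259) + 888) = 1/((-5646 + 67081 - (-378)*(-4)**2 + 100751 - 27*(-4)**2*259) + 888) = 1/((-5646 + 67081 - (-378)*16 + 100751 - 27*16*259) + 888) = 1/((-5646 + 67081 - 14*(-432) + 100751 - 432*259) + 888) = 1/((-5646 + 67081 + 6048 + 100751 - 111888) + 888) = 1/(56346 + 888) = 1/57234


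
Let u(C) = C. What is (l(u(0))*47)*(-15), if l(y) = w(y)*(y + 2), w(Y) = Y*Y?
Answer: 0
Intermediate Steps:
w(Y) = Y**2
l(y) = y**2*(2 + y) (l(y) = y**2*(y + 2) = y**2*(2 + y))
(l(u(0))*47)*(-15) = ((0**2*(2 + 0))*47)*(-15) = ((0*2)*47)*(-15) = (0*47)*(-15) = 0*(-15) = 0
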